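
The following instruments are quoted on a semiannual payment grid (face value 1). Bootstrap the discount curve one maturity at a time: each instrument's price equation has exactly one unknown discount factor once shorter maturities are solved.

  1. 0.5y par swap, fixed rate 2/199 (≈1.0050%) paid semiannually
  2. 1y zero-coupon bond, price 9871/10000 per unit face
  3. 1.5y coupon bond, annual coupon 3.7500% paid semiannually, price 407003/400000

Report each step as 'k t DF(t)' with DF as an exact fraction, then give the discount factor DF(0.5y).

step 1 [0.5y] swap r/2=1/199: DF=(1 − 1/199·(0))/(1+1/199) = 199/200 ≈ 0.995000
step 2 [1y] zero: DF = P = 9871/10000 ≈ 0.987100
step 3 [1.5y] bond c/2=3/160: DF=(407003/400000 − 3/160·(0.995000+0.987100))/(1+3/160) = 9623/10000 ≈ 0.962300

1 1/2 199/200
2 1 9871/10000
3 3/2 9623/10000
DF(0.5y) = 199/200 ≈ 0.995000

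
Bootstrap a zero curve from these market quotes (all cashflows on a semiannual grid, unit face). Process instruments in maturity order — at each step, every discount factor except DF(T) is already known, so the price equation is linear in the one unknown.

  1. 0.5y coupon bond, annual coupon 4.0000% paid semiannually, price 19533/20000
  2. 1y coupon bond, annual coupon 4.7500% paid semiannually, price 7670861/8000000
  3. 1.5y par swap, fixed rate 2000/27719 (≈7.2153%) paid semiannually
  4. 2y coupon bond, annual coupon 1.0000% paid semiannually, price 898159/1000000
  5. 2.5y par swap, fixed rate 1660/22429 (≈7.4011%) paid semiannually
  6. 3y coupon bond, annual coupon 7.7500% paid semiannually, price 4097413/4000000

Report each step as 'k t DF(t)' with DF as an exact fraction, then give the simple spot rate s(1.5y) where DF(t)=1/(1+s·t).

step 1 [0.5y] bond c/2=1/50: DF=(19533/20000 − 1/50·(0))/(1+1/50) = 383/400 ≈ 0.957500
step 2 [1y] bond c/2=19/800: DF=(7670861/8000000 − 19/800·(0.957500))/(1+19/800) = 1143/1250 ≈ 0.914400
step 3 [1.5y] swap r/2=1000/27719: DF=(1 − 1000/27719·(0.957500+0.914400))/(1+1000/27719) = 9/10 ≈ 0.900000
step 4 [2y] bond c/2=1/200: DF=(898159/1000000 − 1/200·(0.957500+0.914400+0.900000))/(1+1/200) = 8799/10000 ≈ 0.879900
step 5 [2.5y] swap r/2=830/22429: DF=(1 − 830/22429·(0.957500+0.914400+0.900000+0.879900))/(1+830/22429) = 417/500 ≈ 0.834000
step 6 [3y] bond c/2=31/800: DF=(4097413/4000000 − 31/800·(0.957500+0.914400+0.900000+0.879900+0.834000))/(1+31/800) = 2047/2500 ≈ 0.818800

1 1/2 383/400
2 1 1143/1250
3 3/2 9/10
4 2 8799/10000
5 5/2 417/500
6 3 2047/2500
s(1.5y) = (1/(9/10) − 1)/(3/2) = 2/27 ≈ 7.4074%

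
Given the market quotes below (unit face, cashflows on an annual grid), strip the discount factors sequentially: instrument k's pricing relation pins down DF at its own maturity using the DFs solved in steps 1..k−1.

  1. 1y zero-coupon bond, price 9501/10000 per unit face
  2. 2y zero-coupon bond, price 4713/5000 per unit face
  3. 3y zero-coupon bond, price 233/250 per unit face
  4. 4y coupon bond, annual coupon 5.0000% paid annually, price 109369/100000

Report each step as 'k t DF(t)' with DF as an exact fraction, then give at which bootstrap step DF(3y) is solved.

1 1 9501/10000
2 2 4713/5000
3 3 233/250
4 4 9071/10000
DF(3y) is solved at step 3

step 1 [1y] zero: DF = P = 9501/10000 ≈ 0.950100
step 2 [2y] zero: DF = P = 4713/5000 ≈ 0.942600
step 3 [3y] zero: DF = P = 233/250 ≈ 0.932000
step 4 [4y] bond c/1=1/20: DF=(109369/100000 − 1/20·(0.950100+0.942600+0.932000))/(1+1/20) = 9071/10000 ≈ 0.907100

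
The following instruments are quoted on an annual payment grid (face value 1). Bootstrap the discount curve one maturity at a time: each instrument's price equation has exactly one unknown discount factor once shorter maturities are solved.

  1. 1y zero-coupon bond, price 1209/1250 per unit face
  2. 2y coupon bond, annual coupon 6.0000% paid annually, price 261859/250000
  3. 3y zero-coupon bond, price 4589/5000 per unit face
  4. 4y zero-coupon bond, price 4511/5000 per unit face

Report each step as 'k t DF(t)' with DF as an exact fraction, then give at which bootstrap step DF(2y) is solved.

step 1 [1y] zero: DF = P = 1209/1250 ≈ 0.967200
step 2 [2y] bond c/1=3/50: DF=(261859/250000 − 3/50·(0.967200))/(1+3/50) = 4667/5000 ≈ 0.933400
step 3 [3y] zero: DF = P = 4589/5000 ≈ 0.917800
step 4 [4y] zero: DF = P = 4511/5000 ≈ 0.902200

1 1 1209/1250
2 2 4667/5000
3 3 4589/5000
4 4 4511/5000
DF(2y) is solved at step 2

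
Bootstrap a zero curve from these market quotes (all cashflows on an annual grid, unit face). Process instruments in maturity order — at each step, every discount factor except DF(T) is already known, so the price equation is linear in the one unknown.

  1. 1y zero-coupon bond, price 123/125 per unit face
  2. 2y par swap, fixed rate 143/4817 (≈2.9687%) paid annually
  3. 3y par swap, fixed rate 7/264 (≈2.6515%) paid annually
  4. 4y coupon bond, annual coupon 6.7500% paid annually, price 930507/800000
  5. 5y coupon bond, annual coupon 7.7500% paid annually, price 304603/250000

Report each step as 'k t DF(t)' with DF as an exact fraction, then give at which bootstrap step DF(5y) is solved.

step 1 [1y] zero: DF = P = 123/125 ≈ 0.984000
step 2 [2y] swap r/1=143/4817: DF=(1 − 143/4817·(0.984000))/(1+143/4817) = 2357/2500 ≈ 0.942800
step 3 [3y] swap r/1=7/264: DF=(1 − 7/264·(0.984000+0.942800))/(1+7/264) = 2311/2500 ≈ 0.924400
step 4 [4y] bond c/1=27/400: DF=(930507/800000 − 27/400·(0.984000+0.942800+0.924400))/(1+27/400) = 9093/10000 ≈ 0.909300
step 5 [5y] bond c/1=31/400: DF=(304603/250000 − 31/400·(0.984000+0.942800+0.924400+0.909300))/(1+31/400) = 8603/10000 ≈ 0.860300

1 1 123/125
2 2 2357/2500
3 3 2311/2500
4 4 9093/10000
5 5 8603/10000
DF(5y) is solved at step 5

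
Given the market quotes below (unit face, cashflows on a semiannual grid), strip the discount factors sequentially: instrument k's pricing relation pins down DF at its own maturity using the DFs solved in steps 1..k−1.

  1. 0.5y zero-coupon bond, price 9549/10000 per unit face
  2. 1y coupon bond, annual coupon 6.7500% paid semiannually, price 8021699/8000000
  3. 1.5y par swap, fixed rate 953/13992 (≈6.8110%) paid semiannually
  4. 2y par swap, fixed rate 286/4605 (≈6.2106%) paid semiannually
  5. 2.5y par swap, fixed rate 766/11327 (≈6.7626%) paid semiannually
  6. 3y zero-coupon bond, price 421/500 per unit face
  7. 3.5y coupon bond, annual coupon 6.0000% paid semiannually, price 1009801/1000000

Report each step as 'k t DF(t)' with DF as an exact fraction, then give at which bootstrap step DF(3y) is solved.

1 1/2 9549/10000
2 1 2347/2500
3 3/2 9047/10000
4 2 1107/1250
5 5/2 2117/2500
6 3 421/500
7 7/2 8239/10000
DF(3y) is solved at step 6

step 1 [0.5y] zero: DF = P = 9549/10000 ≈ 0.954900
step 2 [1y] bond c/2=27/800: DF=(8021699/8000000 − 27/800·(0.954900))/(1+27/800) = 2347/2500 ≈ 0.938800
step 3 [1.5y] swap r/2=953/27984: DF=(1 − 953/27984·(0.954900+0.938800))/(1+953/27984) = 9047/10000 ≈ 0.904700
step 4 [2y] swap r/2=143/4605: DF=(1 − 143/4605·(0.954900+0.938800+0.904700))/(1+143/4605) = 1107/1250 ≈ 0.885600
step 5 [2.5y] swap r/2=383/11327: DF=(1 − 383/11327·(0.954900+0.938800+0.904700+0.885600))/(1+383/11327) = 2117/2500 ≈ 0.846800
step 6 [3y] zero: DF = P = 421/500 ≈ 0.842000
step 7 [3.5y] bond c/2=3/100: DF=(1009801/1000000 − 3/100·(0.954900+0.938800+0.904700+0.885600+0.846800+0.842000))/(1+3/100) = 8239/10000 ≈ 0.823900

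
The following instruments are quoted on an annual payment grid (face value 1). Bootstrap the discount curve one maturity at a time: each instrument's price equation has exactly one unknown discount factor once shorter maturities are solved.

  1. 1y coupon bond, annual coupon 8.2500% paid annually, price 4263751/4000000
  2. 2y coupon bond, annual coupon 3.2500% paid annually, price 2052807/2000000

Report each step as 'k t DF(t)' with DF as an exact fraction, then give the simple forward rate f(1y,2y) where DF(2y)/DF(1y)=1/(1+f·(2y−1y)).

step 1 [1y] bond c/1=33/400: DF=(4263751/4000000 − 33/400·(0))/(1+33/400) = 9847/10000 ≈ 0.984700
step 2 [2y] bond c/1=13/400: DF=(2052807/2000000 − 13/400·(0.984700))/(1+13/400) = 9631/10000 ≈ 0.963100

1 1 9847/10000
2 2 9631/10000
f(1y,2y) = ((9847/10000)/(9631/10000) − 1)/(1) = 216/9631 ≈ 2.2428%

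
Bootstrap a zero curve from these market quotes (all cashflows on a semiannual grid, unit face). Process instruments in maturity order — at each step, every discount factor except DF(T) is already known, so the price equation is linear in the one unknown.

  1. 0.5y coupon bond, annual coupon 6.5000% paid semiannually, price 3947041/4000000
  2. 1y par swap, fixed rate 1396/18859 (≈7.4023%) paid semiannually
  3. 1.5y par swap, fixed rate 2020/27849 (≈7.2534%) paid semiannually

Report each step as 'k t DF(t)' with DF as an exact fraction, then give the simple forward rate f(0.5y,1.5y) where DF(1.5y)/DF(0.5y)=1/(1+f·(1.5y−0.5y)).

1 1/2 9557/10000
2 1 4651/5000
3 3/2 899/1000
f(0.5y,1.5y) = ((9557/10000)/(899/1000) − 1)/(1) = 567/8990 ≈ 6.3070%

step 1 [0.5y] bond c/2=13/400: DF=(3947041/4000000 − 13/400·(0))/(1+13/400) = 9557/10000 ≈ 0.955700
step 2 [1y] swap r/2=698/18859: DF=(1 − 698/18859·(0.955700))/(1+698/18859) = 4651/5000 ≈ 0.930200
step 3 [1.5y] swap r/2=1010/27849: DF=(1 − 1010/27849·(0.955700+0.930200))/(1+1010/27849) = 899/1000 ≈ 0.899000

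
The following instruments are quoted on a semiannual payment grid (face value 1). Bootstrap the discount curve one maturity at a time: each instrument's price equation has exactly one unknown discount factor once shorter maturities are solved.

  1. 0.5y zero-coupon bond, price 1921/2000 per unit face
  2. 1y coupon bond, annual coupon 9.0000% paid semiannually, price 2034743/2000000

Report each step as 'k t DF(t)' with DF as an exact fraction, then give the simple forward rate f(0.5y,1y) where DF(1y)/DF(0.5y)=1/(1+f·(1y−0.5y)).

1 1/2 1921/2000
2 1 4661/5000
f(0.5y,1y) = ((1921/2000)/(4661/5000) − 1)/(1/2) = 283/4661 ≈ 6.0717%

step 1 [0.5y] zero: DF = P = 1921/2000 ≈ 0.960500
step 2 [1y] bond c/2=9/200: DF=(2034743/2000000 − 9/200·(0.960500))/(1+9/200) = 4661/5000 ≈ 0.932200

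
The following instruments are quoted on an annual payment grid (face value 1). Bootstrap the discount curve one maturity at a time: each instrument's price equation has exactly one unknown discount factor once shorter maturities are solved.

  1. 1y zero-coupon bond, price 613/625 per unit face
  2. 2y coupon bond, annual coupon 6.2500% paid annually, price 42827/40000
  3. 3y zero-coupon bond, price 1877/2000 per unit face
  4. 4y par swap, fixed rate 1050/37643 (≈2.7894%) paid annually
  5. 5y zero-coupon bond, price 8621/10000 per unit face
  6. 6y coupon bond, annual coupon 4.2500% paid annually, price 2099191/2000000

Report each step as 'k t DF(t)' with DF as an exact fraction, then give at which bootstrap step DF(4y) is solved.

step 1 [1y] zero: DF = P = 613/625 ≈ 0.980800
step 2 [2y] bond c/1=1/16: DF=(42827/40000 − 1/16·(0.980800))/(1+1/16) = 19/20 ≈ 0.950000
step 3 [3y] zero: DF = P = 1877/2000 ≈ 0.938500
step 4 [4y] swap r/1=1050/37643: DF=(1 − 1050/37643·(0.980800+0.950000+0.938500))/(1+1050/37643) = 179/200 ≈ 0.895000
step 5 [5y] zero: DF = P = 8621/10000 ≈ 0.862100
step 6 [6y] bond c/1=17/400: DF=(2099191/2000000 − 17/400·(0.980800+0.950000+0.938500+0.895000+0.862100))/(1+17/400) = 4091/5000 ≈ 0.818200

1 1 613/625
2 2 19/20
3 3 1877/2000
4 4 179/200
5 5 8621/10000
6 6 4091/5000
DF(4y) is solved at step 4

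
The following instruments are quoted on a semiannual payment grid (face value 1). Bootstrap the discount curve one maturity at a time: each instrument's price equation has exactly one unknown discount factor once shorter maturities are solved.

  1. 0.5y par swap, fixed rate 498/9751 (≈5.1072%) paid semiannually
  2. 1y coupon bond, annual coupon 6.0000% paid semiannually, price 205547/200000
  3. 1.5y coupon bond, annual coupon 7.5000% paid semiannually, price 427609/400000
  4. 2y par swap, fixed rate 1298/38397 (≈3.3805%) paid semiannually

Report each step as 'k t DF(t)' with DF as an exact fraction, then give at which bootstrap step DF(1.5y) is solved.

step 1 [0.5y] swap r/2=249/9751: DF=(1 − 249/9751·(0))/(1+249/9751) = 9751/10000 ≈ 0.975100
step 2 [1y] bond c/2=3/100: DF=(205547/200000 − 3/100·(0.975100))/(1+3/100) = 4847/5000 ≈ 0.969400
step 3 [1.5y] bond c/2=3/80: DF=(427609/400000 − 3/80·(0.975100+0.969400))/(1+3/80) = 9601/10000 ≈ 0.960100
step 4 [2y] swap r/2=649/38397: DF=(1 − 649/38397·(0.975100+0.969400+0.960100))/(1+649/38397) = 9351/10000 ≈ 0.935100

1 1/2 9751/10000
2 1 4847/5000
3 3/2 9601/10000
4 2 9351/10000
DF(1.5y) is solved at step 3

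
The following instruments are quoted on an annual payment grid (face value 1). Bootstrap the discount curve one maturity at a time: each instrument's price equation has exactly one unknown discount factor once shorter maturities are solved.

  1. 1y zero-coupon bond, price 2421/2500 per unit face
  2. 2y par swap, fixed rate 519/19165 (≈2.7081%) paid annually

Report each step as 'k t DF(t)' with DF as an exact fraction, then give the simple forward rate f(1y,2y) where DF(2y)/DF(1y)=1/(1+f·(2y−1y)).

step 1 [1y] zero: DF = P = 2421/2500 ≈ 0.968400
step 2 [2y] swap r/1=519/19165: DF=(1 − 519/19165·(0.968400))/(1+519/19165) = 9481/10000 ≈ 0.948100

1 1 2421/2500
2 2 9481/10000
f(1y,2y) = ((2421/2500)/(9481/10000) − 1)/(1) = 203/9481 ≈ 2.1411%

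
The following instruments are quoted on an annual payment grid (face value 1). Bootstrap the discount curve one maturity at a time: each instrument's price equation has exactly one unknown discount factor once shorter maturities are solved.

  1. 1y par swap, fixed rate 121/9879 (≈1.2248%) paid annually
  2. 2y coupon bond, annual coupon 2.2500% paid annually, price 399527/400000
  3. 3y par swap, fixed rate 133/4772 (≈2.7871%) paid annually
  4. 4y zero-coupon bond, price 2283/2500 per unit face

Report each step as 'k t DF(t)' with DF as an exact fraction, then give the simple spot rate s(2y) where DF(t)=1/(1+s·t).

step 1 [1y] swap r/1=121/9879: DF=(1 − 121/9879·(0))/(1+121/9879) = 9879/10000 ≈ 0.987900
step 2 [2y] bond c/1=9/400: DF=(399527/400000 − 9/400·(0.987900))/(1+9/400) = 9551/10000 ≈ 0.955100
step 3 [3y] swap r/1=133/4772: DF=(1 − 133/4772·(0.987900+0.955100))/(1+133/4772) = 4601/5000 ≈ 0.920200
step 4 [4y] zero: DF = P = 2283/2500 ≈ 0.913200

1 1 9879/10000
2 2 9551/10000
3 3 4601/5000
4 4 2283/2500
s(2y) = (1/(9551/10000) − 1)/(2) = 449/19102 ≈ 2.3505%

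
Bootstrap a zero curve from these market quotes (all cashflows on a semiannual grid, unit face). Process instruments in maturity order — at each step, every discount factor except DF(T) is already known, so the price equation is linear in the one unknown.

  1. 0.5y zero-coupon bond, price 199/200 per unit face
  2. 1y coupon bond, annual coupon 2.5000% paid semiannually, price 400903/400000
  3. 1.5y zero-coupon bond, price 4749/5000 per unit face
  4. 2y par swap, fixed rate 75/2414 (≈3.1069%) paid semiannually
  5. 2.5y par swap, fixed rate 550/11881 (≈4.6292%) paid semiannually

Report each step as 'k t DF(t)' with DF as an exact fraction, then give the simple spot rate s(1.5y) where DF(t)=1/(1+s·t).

1 1/2 199/200
2 1 611/625
3 3/2 4749/5000
4 2 47/50
5 5/2 89/100
s(1.5y) = (1/(4749/5000) − 1)/(3/2) = 502/14247 ≈ 3.5235%

step 1 [0.5y] zero: DF = P = 199/200 ≈ 0.995000
step 2 [1y] bond c/2=1/80: DF=(400903/400000 − 1/80·(0.995000))/(1+1/80) = 611/625 ≈ 0.977600
step 3 [1.5y] zero: DF = P = 4749/5000 ≈ 0.949800
step 4 [2y] swap r/2=75/4828: DF=(1 − 75/4828·(0.995000+0.977600+0.949800))/(1+75/4828) = 47/50 ≈ 0.940000
step 5 [2.5y] swap r/2=275/11881: DF=(1 − 275/11881·(0.995000+0.977600+0.949800+0.940000))/(1+275/11881) = 89/100 ≈ 0.890000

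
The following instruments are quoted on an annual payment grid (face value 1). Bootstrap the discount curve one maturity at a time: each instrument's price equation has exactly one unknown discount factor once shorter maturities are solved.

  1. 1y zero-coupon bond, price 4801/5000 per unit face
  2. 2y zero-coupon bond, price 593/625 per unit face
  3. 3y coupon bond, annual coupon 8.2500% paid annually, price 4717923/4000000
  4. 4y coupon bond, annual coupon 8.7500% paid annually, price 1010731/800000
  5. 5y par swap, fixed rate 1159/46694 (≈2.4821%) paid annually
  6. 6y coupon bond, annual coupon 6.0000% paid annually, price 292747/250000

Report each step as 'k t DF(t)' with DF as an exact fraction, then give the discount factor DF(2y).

1 1 4801/5000
2 2 593/625
3 3 9441/10000
4 4 4661/5000
5 5 8841/10000
6 6 2101/2500
DF(2y) = 593/625 ≈ 0.948800

step 1 [1y] zero: DF = P = 4801/5000 ≈ 0.960200
step 2 [2y] zero: DF = P = 593/625 ≈ 0.948800
step 3 [3y] bond c/1=33/400: DF=(4717923/4000000 − 33/400·(0.960200+0.948800))/(1+33/400) = 9441/10000 ≈ 0.944100
step 4 [4y] bond c/1=7/80: DF=(1010731/800000 − 7/80·(0.960200+0.948800+0.944100))/(1+7/80) = 4661/5000 ≈ 0.932200
step 5 [5y] swap r/1=1159/46694: DF=(1 − 1159/46694·(0.960200+0.948800+0.944100+0.932200))/(1+1159/46694) = 8841/10000 ≈ 0.884100
step 6 [6y] bond c/1=3/50: DF=(292747/250000 − 3/50·(0.960200+0.948800+0.944100+0.932200+0.884100))/(1+3/50) = 2101/2500 ≈ 0.840400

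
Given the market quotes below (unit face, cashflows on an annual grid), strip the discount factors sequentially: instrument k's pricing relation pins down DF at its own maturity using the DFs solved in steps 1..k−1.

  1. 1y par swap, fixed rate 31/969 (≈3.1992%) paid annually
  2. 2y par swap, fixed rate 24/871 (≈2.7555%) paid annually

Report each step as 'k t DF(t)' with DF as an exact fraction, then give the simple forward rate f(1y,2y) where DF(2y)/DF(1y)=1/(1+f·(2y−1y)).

1 1 969/1000
2 2 592/625
f(1y,2y) = ((969/1000)/(592/625) − 1)/(1) = 109/4736 ≈ 2.3015%

step 1 [1y] swap r/1=31/969: DF=(1 − 31/969·(0))/(1+31/969) = 969/1000 ≈ 0.969000
step 2 [2y] swap r/1=24/871: DF=(1 − 24/871·(0.969000))/(1+24/871) = 592/625 ≈ 0.947200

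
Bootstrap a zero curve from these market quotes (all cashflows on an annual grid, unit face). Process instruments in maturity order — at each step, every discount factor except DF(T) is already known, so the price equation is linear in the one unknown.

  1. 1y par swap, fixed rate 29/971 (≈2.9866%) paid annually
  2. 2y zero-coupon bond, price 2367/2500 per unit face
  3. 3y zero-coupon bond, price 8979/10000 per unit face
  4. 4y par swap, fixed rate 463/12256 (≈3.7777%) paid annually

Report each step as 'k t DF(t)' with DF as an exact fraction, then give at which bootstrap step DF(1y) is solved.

step 1 [1y] swap r/1=29/971: DF=(1 − 29/971·(0))/(1+29/971) = 971/1000 ≈ 0.971000
step 2 [2y] zero: DF = P = 2367/2500 ≈ 0.946800
step 3 [3y] zero: DF = P = 8979/10000 ≈ 0.897900
step 4 [4y] swap r/1=463/12256: DF=(1 − 463/12256·(0.971000+0.946800+0.897900))/(1+463/12256) = 8611/10000 ≈ 0.861100

1 1 971/1000
2 2 2367/2500
3 3 8979/10000
4 4 8611/10000
DF(1y) is solved at step 1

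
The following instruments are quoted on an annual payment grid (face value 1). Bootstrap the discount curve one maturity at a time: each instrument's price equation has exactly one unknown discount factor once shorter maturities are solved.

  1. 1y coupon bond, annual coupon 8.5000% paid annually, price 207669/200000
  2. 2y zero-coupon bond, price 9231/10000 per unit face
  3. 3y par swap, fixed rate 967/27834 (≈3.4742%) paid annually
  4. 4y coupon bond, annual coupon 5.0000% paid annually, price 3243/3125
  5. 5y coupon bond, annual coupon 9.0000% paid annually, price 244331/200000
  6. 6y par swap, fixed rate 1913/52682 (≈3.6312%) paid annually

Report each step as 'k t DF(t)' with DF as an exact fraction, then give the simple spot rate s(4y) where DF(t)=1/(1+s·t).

step 1 [1y] bond c/1=17/200: DF=(207669/200000 − 17/200·(0))/(1+17/200) = 957/1000 ≈ 0.957000
step 2 [2y] zero: DF = P = 9231/10000 ≈ 0.923100
step 3 [3y] swap r/1=967/27834: DF=(1 − 967/27834·(0.957000+0.923100))/(1+967/27834) = 9033/10000 ≈ 0.903300
step 4 [4y] bond c/1=1/20: DF=(3243/3125 − 1/20·(0.957000+0.923100+0.903300))/(1+1/20) = 4279/5000 ≈ 0.855800
step 5 [5y] bond c/1=9/100: DF=(244331/200000 − 9/100·(0.957000+0.923100+0.903300+0.855800))/(1+9/100) = 8203/10000 ≈ 0.820300
step 6 [6y] swap r/1=1913/52682: DF=(1 − 1913/52682·(0.957000+0.923100+0.903300+0.855800+0.820300))/(1+1913/52682) = 8087/10000 ≈ 0.808700

1 1 957/1000
2 2 9231/10000
3 3 9033/10000
4 4 4279/5000
5 5 8203/10000
6 6 8087/10000
s(4y) = (1/(4279/5000) − 1)/(4) = 721/17116 ≈ 4.2124%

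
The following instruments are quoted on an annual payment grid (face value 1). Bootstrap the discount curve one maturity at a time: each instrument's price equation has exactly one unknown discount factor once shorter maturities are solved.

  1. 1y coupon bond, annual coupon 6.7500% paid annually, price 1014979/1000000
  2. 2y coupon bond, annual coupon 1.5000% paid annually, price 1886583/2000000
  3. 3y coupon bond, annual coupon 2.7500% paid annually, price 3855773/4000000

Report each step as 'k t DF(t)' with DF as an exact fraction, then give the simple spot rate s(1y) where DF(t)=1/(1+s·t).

1 1 2377/2500
2 2 9153/10000
3 3 4441/5000
s(1y) = (1/(2377/2500) − 1)/(1) = 123/2377 ≈ 5.1746%

step 1 [1y] bond c/1=27/400: DF=(1014979/1000000 − 27/400·(0))/(1+27/400) = 2377/2500 ≈ 0.950800
step 2 [2y] bond c/1=3/200: DF=(1886583/2000000 − 3/200·(0.950800))/(1+3/200) = 9153/10000 ≈ 0.915300
step 3 [3y] bond c/1=11/400: DF=(3855773/4000000 − 11/400·(0.950800+0.915300))/(1+11/400) = 4441/5000 ≈ 0.888200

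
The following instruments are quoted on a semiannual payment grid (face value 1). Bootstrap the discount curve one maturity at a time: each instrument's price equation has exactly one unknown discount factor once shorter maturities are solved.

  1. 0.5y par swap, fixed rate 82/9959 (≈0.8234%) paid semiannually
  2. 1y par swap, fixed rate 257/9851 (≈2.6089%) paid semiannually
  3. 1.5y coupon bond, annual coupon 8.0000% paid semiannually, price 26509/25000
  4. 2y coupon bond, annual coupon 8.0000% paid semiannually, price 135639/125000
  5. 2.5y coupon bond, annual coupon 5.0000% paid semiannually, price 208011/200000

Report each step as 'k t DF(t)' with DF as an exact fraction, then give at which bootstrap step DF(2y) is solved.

step 1 [0.5y] swap r/2=41/9959: DF=(1 − 41/9959·(0))/(1+41/9959) = 9959/10000 ≈ 0.995900
step 2 [1y] swap r/2=257/19702: DF=(1 − 257/19702·(0.995900))/(1+257/19702) = 9743/10000 ≈ 0.974300
step 3 [1.5y] bond c/2=1/25: DF=(26509/25000 − 1/25·(0.995900+0.974300))/(1+1/25) = 4719/5000 ≈ 0.943800
step 4 [2y] bond c/2=1/25: DF=(135639/125000 − 1/25·(0.995900+0.974300+0.943800))/(1+1/25) = 9313/10000 ≈ 0.931300
step 5 [2.5y] bond c/2=1/40: DF=(208011/200000 − 1/40·(0.995900+0.974300+0.943800+0.931300))/(1+1/40) = 9209/10000 ≈ 0.920900

1 1/2 9959/10000
2 1 9743/10000
3 3/2 4719/5000
4 2 9313/10000
5 5/2 9209/10000
DF(2y) is solved at step 4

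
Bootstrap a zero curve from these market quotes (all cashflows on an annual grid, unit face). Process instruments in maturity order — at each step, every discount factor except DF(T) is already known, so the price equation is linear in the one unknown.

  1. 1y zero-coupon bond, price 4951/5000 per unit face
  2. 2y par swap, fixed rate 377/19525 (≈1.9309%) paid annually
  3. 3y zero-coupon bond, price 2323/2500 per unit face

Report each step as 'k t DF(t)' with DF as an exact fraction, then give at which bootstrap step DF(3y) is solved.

1 1 4951/5000
2 2 9623/10000
3 3 2323/2500
DF(3y) is solved at step 3

step 1 [1y] zero: DF = P = 4951/5000 ≈ 0.990200
step 2 [2y] swap r/1=377/19525: DF=(1 − 377/19525·(0.990200))/(1+377/19525) = 9623/10000 ≈ 0.962300
step 3 [3y] zero: DF = P = 2323/2500 ≈ 0.929200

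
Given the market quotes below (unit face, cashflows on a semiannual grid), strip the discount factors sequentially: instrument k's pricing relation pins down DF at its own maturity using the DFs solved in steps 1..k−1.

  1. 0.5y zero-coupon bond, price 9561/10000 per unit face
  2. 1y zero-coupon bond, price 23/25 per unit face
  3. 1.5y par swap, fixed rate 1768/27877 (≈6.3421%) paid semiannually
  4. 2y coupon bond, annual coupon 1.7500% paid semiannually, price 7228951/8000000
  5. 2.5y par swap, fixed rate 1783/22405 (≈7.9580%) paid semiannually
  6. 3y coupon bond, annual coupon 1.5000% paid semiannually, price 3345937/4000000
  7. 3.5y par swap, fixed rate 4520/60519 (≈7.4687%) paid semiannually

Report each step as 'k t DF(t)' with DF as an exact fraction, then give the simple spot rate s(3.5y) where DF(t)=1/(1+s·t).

1 1/2 9561/10000
2 1 23/25
3 3/2 2279/2500
4 2 2179/2500
5 5/2 8217/10000
6 3 7969/10000
7 7/2 387/500
s(3.5y) = (1/(387/500) − 1)/(7/2) = 226/2709 ≈ 8.3426%

step 1 [0.5y] zero: DF = P = 9561/10000 ≈ 0.956100
step 2 [1y] zero: DF = P = 23/25 ≈ 0.920000
step 3 [1.5y] swap r/2=884/27877: DF=(1 − 884/27877·(0.956100+0.920000))/(1+884/27877) = 2279/2500 ≈ 0.911600
step 4 [2y] bond c/2=7/800: DF=(7228951/8000000 − 7/800·(0.956100+0.920000+0.911600))/(1+7/800) = 2179/2500 ≈ 0.871600
step 5 [2.5y] swap r/2=1783/44810: DF=(1 − 1783/44810·(0.956100+0.920000+0.911600+0.871600))/(1+1783/44810) = 8217/10000 ≈ 0.821700
step 6 [3y] bond c/2=3/400: DF=(3345937/4000000 − 3/400·(0.956100+0.920000+0.911600+0.871600+0.821700))/(1+3/400) = 7969/10000 ≈ 0.796900
step 7 [3.5y] swap r/2=2260/60519: DF=(1 − 2260/60519·(0.956100+0.920000+0.911600+0.871600+0.821700+0.796900))/(1+2260/60519) = 387/500 ≈ 0.774000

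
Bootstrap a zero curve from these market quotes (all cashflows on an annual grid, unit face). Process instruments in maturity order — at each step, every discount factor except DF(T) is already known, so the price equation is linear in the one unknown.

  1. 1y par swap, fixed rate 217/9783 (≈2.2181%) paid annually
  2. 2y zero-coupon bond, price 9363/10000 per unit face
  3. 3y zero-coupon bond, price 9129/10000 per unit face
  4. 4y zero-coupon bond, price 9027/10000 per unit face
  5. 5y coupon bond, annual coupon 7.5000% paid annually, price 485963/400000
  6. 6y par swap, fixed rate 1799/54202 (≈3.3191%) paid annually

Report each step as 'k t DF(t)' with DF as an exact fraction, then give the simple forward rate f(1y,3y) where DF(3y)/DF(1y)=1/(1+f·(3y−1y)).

step 1 [1y] swap r/1=217/9783: DF=(1 − 217/9783·(0))/(1+217/9783) = 9783/10000 ≈ 0.978300
step 2 [2y] zero: DF = P = 9363/10000 ≈ 0.936300
step 3 [3y] zero: DF = P = 9129/10000 ≈ 0.912900
step 4 [4y] zero: DF = P = 9027/10000 ≈ 0.902700
step 5 [5y] bond c/1=3/40: DF=(485963/400000 − 3/40·(0.978300+0.936300+0.912900+0.902700))/(1+3/40) = 8699/10000 ≈ 0.869900
step 6 [6y] swap r/1=1799/54202: DF=(1 − 1799/54202·(0.978300+0.936300+0.912900+0.902700+0.869900))/(1+1799/54202) = 8201/10000 ≈ 0.820100

1 1 9783/10000
2 2 9363/10000
3 3 9129/10000
4 4 9027/10000
5 5 8699/10000
6 6 8201/10000
f(1y,3y) = ((9783/10000)/(9129/10000) − 1)/(2) = 109/3043 ≈ 3.5820%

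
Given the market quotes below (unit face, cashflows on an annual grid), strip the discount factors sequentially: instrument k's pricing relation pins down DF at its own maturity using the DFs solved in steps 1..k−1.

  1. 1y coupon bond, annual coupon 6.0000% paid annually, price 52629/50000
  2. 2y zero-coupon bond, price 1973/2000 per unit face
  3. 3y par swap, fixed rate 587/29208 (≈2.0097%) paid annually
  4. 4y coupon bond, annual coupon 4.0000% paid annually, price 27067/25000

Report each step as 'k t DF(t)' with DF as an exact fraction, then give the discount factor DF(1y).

step 1 [1y] bond c/1=3/50: DF=(52629/50000 − 3/50·(0))/(1+3/50) = 993/1000 ≈ 0.993000
step 2 [2y] zero: DF = P = 1973/2000 ≈ 0.986500
step 3 [3y] swap r/1=587/29208: DF=(1 − 587/29208·(0.993000+0.986500))/(1+587/29208) = 9413/10000 ≈ 0.941300
step 4 [4y] bond c/1=1/25: DF=(27067/25000 − 1/25·(0.993000+0.986500+0.941300))/(1+1/25) = 9287/10000 ≈ 0.928700

1 1 993/1000
2 2 1973/2000
3 3 9413/10000
4 4 9287/10000
DF(1y) = 993/1000 ≈ 0.993000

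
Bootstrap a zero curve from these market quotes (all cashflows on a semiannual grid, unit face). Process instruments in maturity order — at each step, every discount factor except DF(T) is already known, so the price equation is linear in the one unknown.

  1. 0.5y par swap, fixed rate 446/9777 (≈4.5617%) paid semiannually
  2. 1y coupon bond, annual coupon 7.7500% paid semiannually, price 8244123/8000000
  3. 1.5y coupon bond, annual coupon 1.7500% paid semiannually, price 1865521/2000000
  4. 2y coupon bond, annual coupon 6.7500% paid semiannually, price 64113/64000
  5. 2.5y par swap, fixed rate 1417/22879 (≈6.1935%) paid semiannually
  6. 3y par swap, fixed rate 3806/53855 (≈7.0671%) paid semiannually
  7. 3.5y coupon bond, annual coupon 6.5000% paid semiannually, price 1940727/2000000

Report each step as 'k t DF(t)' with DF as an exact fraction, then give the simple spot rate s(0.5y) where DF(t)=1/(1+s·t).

step 1 [0.5y] swap r/2=223/9777: DF=(1 − 223/9777·(0))/(1+223/9777) = 9777/10000 ≈ 0.977700
step 2 [1y] bond c/2=31/800: DF=(8244123/8000000 − 31/800·(0.977700))/(1+31/800) = 2389/2500 ≈ 0.955600
step 3 [1.5y] bond c/2=7/800: DF=(1865521/2000000 − 7/800·(0.977700+0.955600))/(1+7/800) = 9079/10000 ≈ 0.907900
step 4 [2y] bond c/2=27/800: DF=(64113/64000 − 27/800·(0.977700+0.955600+0.907900))/(1+27/800) = 8763/10000 ≈ 0.876300
step 5 [2.5y] swap r/2=1417/45758: DF=(1 − 1417/45758·(0.977700+0.955600+0.907900+0.876300))/(1+1417/45758) = 8583/10000 ≈ 0.858300
step 6 [3y] swap r/2=1903/53855: DF=(1 − 1903/53855·(0.977700+0.955600+0.907900+0.876300+0.858300))/(1+1903/53855) = 8097/10000 ≈ 0.809700
step 7 [3.5y] bond c/2=13/400: DF=(1940727/2000000 − 13/400·(0.977700+0.955600+0.907900+0.876300+0.858300+0.809700))/(1+13/400) = 7703/10000 ≈ 0.770300

1 1/2 9777/10000
2 1 2389/2500
3 3/2 9079/10000
4 2 8763/10000
5 5/2 8583/10000
6 3 8097/10000
7 7/2 7703/10000
s(0.5y) = (1/(9777/10000) − 1)/(1/2) = 446/9777 ≈ 4.5617%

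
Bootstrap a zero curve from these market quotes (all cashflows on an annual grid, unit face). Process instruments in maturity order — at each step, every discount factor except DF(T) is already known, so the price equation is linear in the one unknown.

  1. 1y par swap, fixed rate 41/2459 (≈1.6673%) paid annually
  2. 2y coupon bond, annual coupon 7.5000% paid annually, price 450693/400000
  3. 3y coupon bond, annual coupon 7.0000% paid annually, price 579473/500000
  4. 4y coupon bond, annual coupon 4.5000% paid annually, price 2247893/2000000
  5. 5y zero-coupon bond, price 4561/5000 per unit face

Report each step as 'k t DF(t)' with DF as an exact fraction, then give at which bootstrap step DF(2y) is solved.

step 1 [1y] swap r/1=41/2459: DF=(1 − 41/2459·(0))/(1+41/2459) = 2459/2500 ≈ 0.983600
step 2 [2y] bond c/1=3/40: DF=(450693/400000 − 3/40·(0.983600))/(1+3/40) = 1959/2000 ≈ 0.979500
step 3 [3y] bond c/1=7/100: DF=(579473/500000 − 7/100·(0.983600+0.979500))/(1+7/100) = 9547/10000 ≈ 0.954700
step 4 [4y] bond c/1=9/200: DF=(2247893/2000000 − 9/200·(0.983600+0.979500+0.954700))/(1+9/200) = 9499/10000 ≈ 0.949900
step 5 [5y] zero: DF = P = 4561/5000 ≈ 0.912200

1 1 2459/2500
2 2 1959/2000
3 3 9547/10000
4 4 9499/10000
5 5 4561/5000
DF(2y) is solved at step 2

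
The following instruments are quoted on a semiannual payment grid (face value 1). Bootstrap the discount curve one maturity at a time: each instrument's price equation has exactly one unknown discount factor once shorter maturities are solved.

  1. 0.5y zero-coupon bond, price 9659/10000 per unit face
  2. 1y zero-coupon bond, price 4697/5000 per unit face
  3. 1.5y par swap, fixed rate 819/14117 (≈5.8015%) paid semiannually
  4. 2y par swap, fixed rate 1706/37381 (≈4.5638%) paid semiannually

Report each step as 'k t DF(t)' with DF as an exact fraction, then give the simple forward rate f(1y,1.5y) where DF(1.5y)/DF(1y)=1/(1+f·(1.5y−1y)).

1 1/2 9659/10000
2 1 4697/5000
3 3/2 9181/10000
4 2 9147/10000
f(1y,1.5y) = ((4697/5000)/(9181/10000) − 1)/(1/2) = 426/9181 ≈ 4.6400%

step 1 [0.5y] zero: DF = P = 9659/10000 ≈ 0.965900
step 2 [1y] zero: DF = P = 4697/5000 ≈ 0.939400
step 3 [1.5y] swap r/2=819/28234: DF=(1 − 819/28234·(0.965900+0.939400))/(1+819/28234) = 9181/10000 ≈ 0.918100
step 4 [2y] swap r/2=853/37381: DF=(1 − 853/37381·(0.965900+0.939400+0.918100))/(1+853/37381) = 9147/10000 ≈ 0.914700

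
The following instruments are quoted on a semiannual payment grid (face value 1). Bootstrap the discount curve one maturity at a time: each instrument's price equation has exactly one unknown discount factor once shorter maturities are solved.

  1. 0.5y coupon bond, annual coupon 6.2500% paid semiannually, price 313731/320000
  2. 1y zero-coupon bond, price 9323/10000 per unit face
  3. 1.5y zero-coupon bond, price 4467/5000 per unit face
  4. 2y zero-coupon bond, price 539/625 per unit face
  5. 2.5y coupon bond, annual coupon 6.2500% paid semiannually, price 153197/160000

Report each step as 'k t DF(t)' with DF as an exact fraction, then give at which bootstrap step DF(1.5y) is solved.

1 1/2 9507/10000
2 1 9323/10000
3 3/2 4467/5000
4 2 539/625
5 5/2 4091/5000
DF(1.5y) is solved at step 3

step 1 [0.5y] bond c/2=1/32: DF=(313731/320000 − 1/32·(0))/(1+1/32) = 9507/10000 ≈ 0.950700
step 2 [1y] zero: DF = P = 9323/10000 ≈ 0.932300
step 3 [1.5y] zero: DF = P = 4467/5000 ≈ 0.893400
step 4 [2y] zero: DF = P = 539/625 ≈ 0.862400
step 5 [2.5y] bond c/2=1/32: DF=(153197/160000 − 1/32·(0.950700+0.932300+0.893400+0.862400))/(1+1/32) = 4091/5000 ≈ 0.818200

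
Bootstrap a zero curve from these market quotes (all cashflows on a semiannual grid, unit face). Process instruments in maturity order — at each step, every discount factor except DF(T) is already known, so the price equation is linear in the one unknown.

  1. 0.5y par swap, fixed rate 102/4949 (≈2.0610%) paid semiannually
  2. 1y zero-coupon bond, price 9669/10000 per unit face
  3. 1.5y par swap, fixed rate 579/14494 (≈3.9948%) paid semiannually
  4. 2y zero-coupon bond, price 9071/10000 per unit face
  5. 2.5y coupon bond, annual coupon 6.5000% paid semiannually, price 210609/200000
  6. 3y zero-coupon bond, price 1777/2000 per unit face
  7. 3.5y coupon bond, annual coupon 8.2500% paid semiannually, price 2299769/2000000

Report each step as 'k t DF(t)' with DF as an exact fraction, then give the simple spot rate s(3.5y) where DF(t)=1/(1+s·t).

step 1 [0.5y] swap r/2=51/4949: DF=(1 − 51/4949·(0))/(1+51/4949) = 4949/5000 ≈ 0.989800
step 2 [1y] zero: DF = P = 9669/10000 ≈ 0.966900
step 3 [1.5y] swap r/2=579/28988: DF=(1 − 579/28988·(0.989800+0.966900))/(1+579/28988) = 9421/10000 ≈ 0.942100
step 4 [2y] zero: DF = P = 9071/10000 ≈ 0.907100
step 5 [2.5y] bond c/2=13/400: DF=(210609/200000 − 13/400·(0.989800+0.966900+0.942100+0.907100))/(1+13/400) = 9001/10000 ≈ 0.900100
step 6 [3y] zero: DF = P = 1777/2000 ≈ 0.888500
step 7 [3.5y] bond c/2=33/800: DF=(2299769/2000000 − 33/800·(0.989800+0.966900+0.942100+0.907100+0.900100+0.888500))/(1+33/800) = 8827/10000 ≈ 0.882700

1 1/2 4949/5000
2 1 9669/10000
3 3/2 9421/10000
4 2 9071/10000
5 5/2 9001/10000
6 3 1777/2000
7 7/2 8827/10000
s(3.5y) = (1/(8827/10000) − 1)/(7/2) = 2346/61789 ≈ 3.7968%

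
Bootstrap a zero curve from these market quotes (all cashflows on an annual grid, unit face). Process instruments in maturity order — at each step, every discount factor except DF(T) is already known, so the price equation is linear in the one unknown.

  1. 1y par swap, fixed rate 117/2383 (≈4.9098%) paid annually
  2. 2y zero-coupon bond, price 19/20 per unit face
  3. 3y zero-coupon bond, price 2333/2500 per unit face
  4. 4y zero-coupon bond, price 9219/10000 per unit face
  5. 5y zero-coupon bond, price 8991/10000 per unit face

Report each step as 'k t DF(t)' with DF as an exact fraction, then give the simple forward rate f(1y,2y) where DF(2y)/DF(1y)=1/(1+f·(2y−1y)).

1 1 2383/2500
2 2 19/20
3 3 2333/2500
4 4 9219/10000
5 5 8991/10000
f(1y,2y) = ((2383/2500)/(19/20) − 1)/(1) = 8/2375 ≈ 0.3368%

step 1 [1y] swap r/1=117/2383: DF=(1 − 117/2383·(0))/(1+117/2383) = 2383/2500 ≈ 0.953200
step 2 [2y] zero: DF = P = 19/20 ≈ 0.950000
step 3 [3y] zero: DF = P = 2333/2500 ≈ 0.933200
step 4 [4y] zero: DF = P = 9219/10000 ≈ 0.921900
step 5 [5y] zero: DF = P = 8991/10000 ≈ 0.899100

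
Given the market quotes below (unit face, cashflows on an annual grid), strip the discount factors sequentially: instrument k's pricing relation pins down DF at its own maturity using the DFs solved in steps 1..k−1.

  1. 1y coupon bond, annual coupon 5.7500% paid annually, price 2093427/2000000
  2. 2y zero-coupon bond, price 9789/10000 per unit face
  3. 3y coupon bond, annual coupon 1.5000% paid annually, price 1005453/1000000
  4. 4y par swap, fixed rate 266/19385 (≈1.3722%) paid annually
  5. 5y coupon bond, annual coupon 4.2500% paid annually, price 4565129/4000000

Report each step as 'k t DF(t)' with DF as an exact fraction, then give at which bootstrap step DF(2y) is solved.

1 1 4949/5000
2 2 9789/10000
3 3 1923/2000
4 4 2367/2500
5 5 9367/10000
DF(2y) is solved at step 2

step 1 [1y] bond c/1=23/400: DF=(2093427/2000000 − 23/400·(0))/(1+23/400) = 4949/5000 ≈ 0.989800
step 2 [2y] zero: DF = P = 9789/10000 ≈ 0.978900
step 3 [3y] bond c/1=3/200: DF=(1005453/1000000 − 3/200·(0.989800+0.978900))/(1+3/200) = 1923/2000 ≈ 0.961500
step 4 [4y] swap r/1=266/19385: DF=(1 − 266/19385·(0.989800+0.978900+0.961500))/(1+266/19385) = 2367/2500 ≈ 0.946800
step 5 [5y] bond c/1=17/400: DF=(4565129/4000000 − 17/400·(0.989800+0.978900+0.961500+0.946800))/(1+17/400) = 9367/10000 ≈ 0.936700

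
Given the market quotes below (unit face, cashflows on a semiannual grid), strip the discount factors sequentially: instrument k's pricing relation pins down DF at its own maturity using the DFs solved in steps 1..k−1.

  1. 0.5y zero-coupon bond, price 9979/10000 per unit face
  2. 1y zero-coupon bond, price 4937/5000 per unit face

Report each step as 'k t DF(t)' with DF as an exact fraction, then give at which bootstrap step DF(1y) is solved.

step 1 [0.5y] zero: DF = P = 9979/10000 ≈ 0.997900
step 2 [1y] zero: DF = P = 4937/5000 ≈ 0.987400

1 1/2 9979/10000
2 1 4937/5000
DF(1y) is solved at step 2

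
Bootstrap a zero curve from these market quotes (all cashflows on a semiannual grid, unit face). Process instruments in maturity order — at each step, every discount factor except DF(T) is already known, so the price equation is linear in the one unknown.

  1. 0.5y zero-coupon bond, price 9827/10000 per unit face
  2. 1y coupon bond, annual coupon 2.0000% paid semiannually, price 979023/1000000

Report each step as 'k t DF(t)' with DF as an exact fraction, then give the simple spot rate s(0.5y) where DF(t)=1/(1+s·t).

step 1 [0.5y] zero: DF = P = 9827/10000 ≈ 0.982700
step 2 [1y] bond c/2=1/100: DF=(979023/1000000 − 1/100·(0.982700))/(1+1/100) = 2399/2500 ≈ 0.959600

1 1/2 9827/10000
2 1 2399/2500
s(0.5y) = (1/(9827/10000) − 1)/(1/2) = 346/9827 ≈ 3.5209%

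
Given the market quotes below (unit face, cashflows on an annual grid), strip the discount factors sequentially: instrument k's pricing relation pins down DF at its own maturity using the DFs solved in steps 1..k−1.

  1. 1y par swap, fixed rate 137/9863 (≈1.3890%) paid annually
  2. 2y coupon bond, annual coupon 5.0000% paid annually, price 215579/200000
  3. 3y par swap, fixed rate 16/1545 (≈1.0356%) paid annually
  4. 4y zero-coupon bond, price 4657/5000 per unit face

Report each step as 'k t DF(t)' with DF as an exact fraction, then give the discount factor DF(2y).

1 1 9863/10000
2 2 2449/2500
3 3 606/625
4 4 4657/5000
DF(2y) = 2449/2500 ≈ 0.979600

step 1 [1y] swap r/1=137/9863: DF=(1 − 137/9863·(0))/(1+137/9863) = 9863/10000 ≈ 0.986300
step 2 [2y] bond c/1=1/20: DF=(215579/200000 − 1/20·(0.986300))/(1+1/20) = 2449/2500 ≈ 0.979600
step 3 [3y] swap r/1=16/1545: DF=(1 − 16/1545·(0.986300+0.979600))/(1+16/1545) = 606/625 ≈ 0.969600
step 4 [4y] zero: DF = P = 4657/5000 ≈ 0.931400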